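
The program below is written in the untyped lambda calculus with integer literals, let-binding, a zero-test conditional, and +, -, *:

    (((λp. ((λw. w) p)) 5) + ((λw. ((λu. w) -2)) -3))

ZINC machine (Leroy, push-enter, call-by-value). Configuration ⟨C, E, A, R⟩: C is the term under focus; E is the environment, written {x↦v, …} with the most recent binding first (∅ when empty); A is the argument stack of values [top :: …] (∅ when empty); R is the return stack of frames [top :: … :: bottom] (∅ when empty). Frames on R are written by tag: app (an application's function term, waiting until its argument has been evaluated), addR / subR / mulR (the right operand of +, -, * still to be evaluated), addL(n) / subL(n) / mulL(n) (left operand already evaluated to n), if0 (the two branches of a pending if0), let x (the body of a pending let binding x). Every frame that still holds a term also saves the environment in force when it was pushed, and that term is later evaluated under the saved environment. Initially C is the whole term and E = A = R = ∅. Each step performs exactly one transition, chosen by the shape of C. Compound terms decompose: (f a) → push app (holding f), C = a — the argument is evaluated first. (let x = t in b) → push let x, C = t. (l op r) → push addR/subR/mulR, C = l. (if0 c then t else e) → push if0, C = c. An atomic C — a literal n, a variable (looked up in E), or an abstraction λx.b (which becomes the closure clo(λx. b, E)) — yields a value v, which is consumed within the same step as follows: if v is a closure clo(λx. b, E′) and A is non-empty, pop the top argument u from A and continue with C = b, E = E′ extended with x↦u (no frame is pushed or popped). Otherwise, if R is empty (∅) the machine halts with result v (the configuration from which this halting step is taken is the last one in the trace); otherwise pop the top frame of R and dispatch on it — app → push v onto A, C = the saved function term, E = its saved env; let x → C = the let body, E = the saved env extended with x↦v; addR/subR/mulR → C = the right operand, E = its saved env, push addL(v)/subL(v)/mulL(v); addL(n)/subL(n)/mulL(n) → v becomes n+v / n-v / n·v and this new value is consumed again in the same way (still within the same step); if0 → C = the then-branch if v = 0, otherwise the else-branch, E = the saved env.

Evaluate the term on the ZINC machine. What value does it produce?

0. [C=(((λp. ((λw. w) p)) 5) + ((λw. ((λu. w) -2)) -3)) | E=∅ | A=∅ | R=∅]
1. [C=((λp. ((λw. w) p)) 5) | E=∅ | A=∅ | R=[addR]]
2. [C=5 | E=∅ | A=∅ | R=[app :: addR]]
3. [C=(λp. ((λw. w) p)) | E=∅ | A=[5] | R=[addR]]
4. [C=((λw. w) p) | E={p↦5} | A=∅ | R=[addR]]
5. [C=p | E={p↦5} | A=∅ | R=[app :: addR]]
6. [C=(λw. w) | E={p↦5} | A=[5] | R=[addR]]
7. [C=w | E={w↦5, p↦5} | A=∅ | R=[addR]]
8. [C=((λw. ((λu. w) -2)) -3) | E=∅ | A=∅ | R=[addL(5)]]
9. [C=-3 | E=∅ | A=∅ | R=[app :: addL(5)]]
10. [C=(λw. ((λu. w) -2)) | E=∅ | A=[-3] | R=[addL(5)]]
11. [C=((λu. w) -2) | E={w↦-3} | A=∅ | R=[addL(5)]]
12. [C=-2 | E={w↦-3} | A=∅ | R=[app :: addL(5)]]
13. [C=(λu. w) | E={w↦-3} | A=[-2] | R=[addL(5)]]
14. [C=w | E={u↦-2, w↦-3} | A=∅ | R=[addL(5)]]
→ final value 2

Answer: 2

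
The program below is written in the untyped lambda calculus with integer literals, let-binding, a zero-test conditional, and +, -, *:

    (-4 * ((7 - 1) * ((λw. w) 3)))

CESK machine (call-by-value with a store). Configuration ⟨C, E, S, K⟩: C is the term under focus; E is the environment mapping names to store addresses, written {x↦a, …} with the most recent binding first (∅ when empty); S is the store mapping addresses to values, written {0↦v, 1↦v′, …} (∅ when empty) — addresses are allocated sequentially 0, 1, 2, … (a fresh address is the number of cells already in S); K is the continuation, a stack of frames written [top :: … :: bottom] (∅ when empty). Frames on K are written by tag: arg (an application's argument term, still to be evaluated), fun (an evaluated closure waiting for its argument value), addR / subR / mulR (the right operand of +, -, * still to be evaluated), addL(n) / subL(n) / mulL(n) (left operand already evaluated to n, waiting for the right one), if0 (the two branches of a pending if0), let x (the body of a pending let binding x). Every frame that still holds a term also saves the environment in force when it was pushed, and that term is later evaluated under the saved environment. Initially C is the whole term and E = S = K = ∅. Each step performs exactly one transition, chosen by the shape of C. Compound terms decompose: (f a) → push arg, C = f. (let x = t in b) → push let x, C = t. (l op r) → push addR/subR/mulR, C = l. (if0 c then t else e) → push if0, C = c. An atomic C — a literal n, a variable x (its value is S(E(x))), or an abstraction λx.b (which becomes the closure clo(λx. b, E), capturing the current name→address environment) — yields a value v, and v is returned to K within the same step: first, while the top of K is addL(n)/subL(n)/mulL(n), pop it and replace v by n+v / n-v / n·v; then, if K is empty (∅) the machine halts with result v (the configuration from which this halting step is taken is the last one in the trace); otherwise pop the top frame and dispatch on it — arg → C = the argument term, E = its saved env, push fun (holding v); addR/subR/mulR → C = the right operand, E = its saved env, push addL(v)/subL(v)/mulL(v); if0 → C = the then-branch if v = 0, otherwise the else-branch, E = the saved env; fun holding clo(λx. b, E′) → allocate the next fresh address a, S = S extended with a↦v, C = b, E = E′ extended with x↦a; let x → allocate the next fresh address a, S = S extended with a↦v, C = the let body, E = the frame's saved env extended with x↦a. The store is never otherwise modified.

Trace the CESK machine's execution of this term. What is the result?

Answer: -72

Machine steps:
t=0: ⟨C=(-4 * ((7 - 1) * ((λw. w) 3))); E=∅; S=∅; K=∅⟩
t=1: ⟨C=-4; E=∅; S=∅; K=[mulR]⟩
t=2: ⟨C=((7 - 1) * ((λw. w) 3)); E=∅; S=∅; K=[mulL(-4)]⟩
t=3: ⟨C=(7 - 1); E=∅; S=∅; K=[mulR :: mulL(-4)]⟩
t=4: ⟨C=7; E=∅; S=∅; K=[subR :: mulR :: mulL(-4)]⟩
t=5: ⟨C=1; E=∅; S=∅; K=[subL(7) :: mulR :: mulL(-4)]⟩
t=6: ⟨C=((λw. w) 3); E=∅; S=∅; K=[mulL(6) :: mulL(-4)]⟩
t=7: ⟨C=(λw. w); E=∅; S=∅; K=[arg :: mulL(6) :: mulL(-4)]⟩
t=8: ⟨C=3; E=∅; S=∅; K=[fun :: mulL(6) :: mulL(-4)]⟩
t=9: ⟨C=w; E={w↦0}; S={0↦3}; K=[mulL(6) :: mulL(-4)]⟩
→ final value -72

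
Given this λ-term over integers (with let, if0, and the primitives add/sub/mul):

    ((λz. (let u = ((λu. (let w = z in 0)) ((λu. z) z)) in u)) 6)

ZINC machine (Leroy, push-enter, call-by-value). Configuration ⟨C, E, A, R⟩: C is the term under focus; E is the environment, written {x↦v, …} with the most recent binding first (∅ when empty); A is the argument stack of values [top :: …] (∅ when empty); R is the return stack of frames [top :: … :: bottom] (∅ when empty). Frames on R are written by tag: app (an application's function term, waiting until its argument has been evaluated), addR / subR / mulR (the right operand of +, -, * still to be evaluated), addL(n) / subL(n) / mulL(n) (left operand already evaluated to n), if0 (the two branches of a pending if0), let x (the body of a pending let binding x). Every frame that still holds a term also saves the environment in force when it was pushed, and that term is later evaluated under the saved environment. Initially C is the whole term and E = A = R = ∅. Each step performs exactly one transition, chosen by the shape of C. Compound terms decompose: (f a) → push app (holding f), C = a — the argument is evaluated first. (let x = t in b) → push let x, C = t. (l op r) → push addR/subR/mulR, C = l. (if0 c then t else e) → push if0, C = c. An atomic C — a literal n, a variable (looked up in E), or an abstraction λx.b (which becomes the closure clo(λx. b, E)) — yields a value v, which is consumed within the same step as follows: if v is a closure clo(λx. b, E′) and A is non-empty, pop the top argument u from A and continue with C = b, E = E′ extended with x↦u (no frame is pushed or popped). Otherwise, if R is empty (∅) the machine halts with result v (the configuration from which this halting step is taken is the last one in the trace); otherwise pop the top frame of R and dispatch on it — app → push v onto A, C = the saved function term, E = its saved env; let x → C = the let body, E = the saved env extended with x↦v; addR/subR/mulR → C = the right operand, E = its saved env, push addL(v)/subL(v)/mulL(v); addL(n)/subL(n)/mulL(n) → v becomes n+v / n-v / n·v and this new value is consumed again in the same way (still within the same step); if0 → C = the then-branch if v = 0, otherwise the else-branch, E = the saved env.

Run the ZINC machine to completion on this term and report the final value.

[0] <C=((λz. (let u = ((λu. (let w = z in 0)) ((λu. z) z)) in u)) 6), E=∅, A=∅, R=∅>
[1] <C=6, E=∅, A=∅, R=[app]>
[2] <C=(λz. (let u = ((λu. (let w = z in 0)) ((λu. z) z)) in u)), E=∅, A=[6], R=∅>
[3] <C=(let u = ((λu. (let w = z in 0)) ((λu. z) z)) in u), E={z↦6}, A=∅, R=∅>
[4] <C=((λu. (let w = z in 0)) ((λu. z) z)), E={z↦6}, A=∅, R=[let u]>
[5] <C=((λu. z) z), E={z↦6}, A=∅, R=[app :: let u]>
[6] <C=z, E={z↦6}, A=∅, R=[app :: app :: let u]>
[7] <C=(λu. z), E={z↦6}, A=[6], R=[app :: let u]>
[8] <C=z, E={u↦6, z↦6}, A=∅, R=[app :: let u]>
[9] <C=(λu. (let w = z in 0)), E={z↦6}, A=[6], R=[let u]>
[10] <C=(let w = z in 0), E={u↦6, z↦6}, A=∅, R=[let u]>
[11] <C=z, E={u↦6, z↦6}, A=∅, R=[let w :: let u]>
[12] <C=0, E={w↦6, u↦6, z↦6}, A=∅, R=[let u]>
[13] <C=u, E={u↦0, z↦6}, A=∅, R=∅>
→ final value 0

Answer: 0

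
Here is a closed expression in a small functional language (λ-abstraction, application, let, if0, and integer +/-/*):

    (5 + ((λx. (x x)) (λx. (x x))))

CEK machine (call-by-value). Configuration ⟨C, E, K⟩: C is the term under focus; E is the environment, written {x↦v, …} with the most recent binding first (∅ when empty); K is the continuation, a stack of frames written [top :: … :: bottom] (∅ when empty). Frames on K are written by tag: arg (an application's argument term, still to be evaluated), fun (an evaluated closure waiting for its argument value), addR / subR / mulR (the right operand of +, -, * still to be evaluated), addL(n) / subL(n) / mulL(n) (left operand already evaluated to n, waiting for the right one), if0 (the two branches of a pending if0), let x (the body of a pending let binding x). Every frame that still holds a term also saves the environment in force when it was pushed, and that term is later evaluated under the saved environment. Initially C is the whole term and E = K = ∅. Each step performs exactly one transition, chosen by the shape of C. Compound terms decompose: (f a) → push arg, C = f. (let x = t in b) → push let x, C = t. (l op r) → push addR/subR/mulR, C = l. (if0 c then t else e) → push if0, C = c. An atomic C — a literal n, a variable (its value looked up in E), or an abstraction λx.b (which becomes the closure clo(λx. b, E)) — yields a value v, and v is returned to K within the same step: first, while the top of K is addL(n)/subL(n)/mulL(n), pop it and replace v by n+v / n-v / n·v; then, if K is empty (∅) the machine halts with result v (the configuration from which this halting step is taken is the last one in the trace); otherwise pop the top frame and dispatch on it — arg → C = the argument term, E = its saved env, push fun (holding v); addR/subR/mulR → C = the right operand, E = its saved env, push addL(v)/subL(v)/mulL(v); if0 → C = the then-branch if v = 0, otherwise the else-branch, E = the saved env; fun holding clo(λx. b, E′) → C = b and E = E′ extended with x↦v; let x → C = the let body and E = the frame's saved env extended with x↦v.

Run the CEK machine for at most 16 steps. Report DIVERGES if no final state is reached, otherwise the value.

Answer: DIVERGES (no final state within 16 steps)

Derivation:
step 0: ⟨C=(5 + ((λx. (x x)) (λx. (x x)))); E=∅; K=∅⟩
step 1: ⟨C=5; E=∅; K=[addR]⟩
step 2: ⟨C=((λx. (x x)) (λx. (x x))); E=∅; K=[addL(5)]⟩
step 3: ⟨C=(λx. (x x)); E=∅; K=[arg :: addL(5)]⟩
step 4: ⟨C=(λx. (x x)); E=∅; K=[fun :: addL(5)]⟩
step 5: ⟨C=(x x); E={x↦clo(λx. (x x), ∅)}; K=[addL(5)]⟩
step 6: ⟨C=x; E={x↦clo(λx. (x x), ∅)}; K=[arg :: addL(5)]⟩
step 7: ⟨C=x; E={x↦clo(λx. (x x), ∅)}; K=[fun :: addL(5)]⟩
… configuration repeats with period 3 (steps 5–7 recur indefinitely) …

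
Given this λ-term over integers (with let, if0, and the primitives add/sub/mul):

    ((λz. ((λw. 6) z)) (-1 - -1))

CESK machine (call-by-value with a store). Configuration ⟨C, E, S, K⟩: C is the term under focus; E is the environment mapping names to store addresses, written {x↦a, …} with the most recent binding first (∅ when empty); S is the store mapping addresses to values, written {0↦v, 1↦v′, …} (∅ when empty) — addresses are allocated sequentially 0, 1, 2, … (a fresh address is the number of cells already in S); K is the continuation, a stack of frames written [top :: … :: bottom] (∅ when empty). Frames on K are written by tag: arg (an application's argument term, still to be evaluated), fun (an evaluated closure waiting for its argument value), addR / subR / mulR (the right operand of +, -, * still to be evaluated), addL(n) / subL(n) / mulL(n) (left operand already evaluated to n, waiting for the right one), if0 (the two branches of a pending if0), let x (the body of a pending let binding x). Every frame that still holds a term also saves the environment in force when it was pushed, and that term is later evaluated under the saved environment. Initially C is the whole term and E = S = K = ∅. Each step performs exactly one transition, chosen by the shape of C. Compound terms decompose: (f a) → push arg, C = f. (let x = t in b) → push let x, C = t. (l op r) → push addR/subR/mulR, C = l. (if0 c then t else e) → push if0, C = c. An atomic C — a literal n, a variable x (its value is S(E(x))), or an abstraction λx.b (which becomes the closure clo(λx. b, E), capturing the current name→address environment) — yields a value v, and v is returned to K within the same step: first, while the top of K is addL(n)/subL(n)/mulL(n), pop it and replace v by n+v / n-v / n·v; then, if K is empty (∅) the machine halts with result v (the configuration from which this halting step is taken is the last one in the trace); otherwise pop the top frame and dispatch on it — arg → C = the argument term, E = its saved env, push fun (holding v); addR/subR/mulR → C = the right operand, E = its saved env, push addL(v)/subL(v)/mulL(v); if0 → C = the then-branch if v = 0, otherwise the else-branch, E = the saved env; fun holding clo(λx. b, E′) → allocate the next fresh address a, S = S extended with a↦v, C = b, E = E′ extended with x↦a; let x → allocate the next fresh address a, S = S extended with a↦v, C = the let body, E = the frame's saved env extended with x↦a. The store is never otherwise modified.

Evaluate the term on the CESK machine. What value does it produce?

t=0: <C=((λz. ((λw. 6) z)) (-1 - -1)), E=∅, S=∅, K=∅>
t=1: <C=(λz. ((λw. 6) z)), E=∅, S=∅, K=[arg]>
t=2: <C=(-1 - -1), E=∅, S=∅, K=[fun]>
t=3: <C=-1, E=∅, S=∅, K=[subR :: fun]>
t=4: <C=-1, E=∅, S=∅, K=[subL(-1) :: fun]>
t=5: <C=((λw. 6) z), E={z↦0}, S={0↦0}, K=∅>
t=6: <C=(λw. 6), E={z↦0}, S={0↦0}, K=[arg]>
t=7: <C=z, E={z↦0}, S={0↦0}, K=[fun]>
t=8: <C=6, E={w↦1, z↦0}, S={0↦0, 1↦0}, K=∅>
→ final value 6

Answer: 6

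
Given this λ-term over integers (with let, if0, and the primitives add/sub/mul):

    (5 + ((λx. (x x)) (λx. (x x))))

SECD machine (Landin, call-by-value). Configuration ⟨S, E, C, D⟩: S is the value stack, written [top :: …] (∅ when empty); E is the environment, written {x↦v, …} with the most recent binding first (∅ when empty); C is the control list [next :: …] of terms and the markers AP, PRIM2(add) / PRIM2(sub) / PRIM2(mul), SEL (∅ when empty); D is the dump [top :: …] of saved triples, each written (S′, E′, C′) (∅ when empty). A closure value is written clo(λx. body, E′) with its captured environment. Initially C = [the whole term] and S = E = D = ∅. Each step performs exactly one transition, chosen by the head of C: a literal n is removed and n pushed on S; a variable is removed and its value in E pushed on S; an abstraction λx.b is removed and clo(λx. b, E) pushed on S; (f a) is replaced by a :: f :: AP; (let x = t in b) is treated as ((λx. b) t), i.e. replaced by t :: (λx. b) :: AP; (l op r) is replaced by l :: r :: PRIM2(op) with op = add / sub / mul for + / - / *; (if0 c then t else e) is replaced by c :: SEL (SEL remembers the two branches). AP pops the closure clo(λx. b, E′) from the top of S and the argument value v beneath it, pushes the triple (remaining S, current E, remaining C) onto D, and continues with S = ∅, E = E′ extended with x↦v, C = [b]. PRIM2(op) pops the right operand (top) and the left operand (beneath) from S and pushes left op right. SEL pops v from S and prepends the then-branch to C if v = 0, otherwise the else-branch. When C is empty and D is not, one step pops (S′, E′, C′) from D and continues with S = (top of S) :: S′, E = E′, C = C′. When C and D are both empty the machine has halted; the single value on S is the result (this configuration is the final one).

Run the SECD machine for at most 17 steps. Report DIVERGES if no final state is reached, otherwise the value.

0. ⟨S=∅; E=∅; C=[(5 + ((λx. (x x)) (λx. (x x))))]; D=∅⟩
1. ⟨S=∅; E=∅; C=[5 :: ((λx. (x x)) (λx. (x x))) :: PRIM2(add)]; D=∅⟩
2. ⟨S=[5]; E=∅; C=[((λx. (x x)) (λx. (x x))) :: PRIM2(add)]; D=∅⟩
3. ⟨S=[5]; E=∅; C=[(λx. (x x)) :: (λx. (x x)) :: AP :: PRIM2(add)]; D=∅⟩
4. ⟨S=[clo(λx. (x x), ∅) :: 5]; E=∅; C=[(λx. (x x)) :: AP :: PRIM2(add)]; D=∅⟩
5. ⟨S=[clo(λx. (x x), ∅) :: clo(λx. (x x), ∅) :: 5]; E=∅; C=[AP :: PRIM2(add)]; D=∅⟩
6. ⟨S=∅; E={x↦clo(λx. (x x), ∅)}; C=[(x x)]; D=[([5], ∅, [PRIM2(add)])]⟩
7. ⟨S=∅; E={x↦clo(λx. (x x), ∅)}; C=[x :: x :: AP]; D=[([5], ∅, [PRIM2(add)])]⟩
8. ⟨S=[clo(λx. (x x), ∅)]; E={x↦clo(λx. (x x), ∅)}; C=[x :: AP]; D=[([5], ∅, [PRIM2(add)])]⟩
9. ⟨S=[clo(λx. (x x), ∅) :: clo(λx. (x x), ∅)]; E={x↦clo(λx. (x x), ∅)}; C=[AP]; D=[([5], ∅, [PRIM2(add)])]⟩
10. ⟨S=∅; E={x↦clo(λx. (x x), ∅)}; C=[(x x)]; D=[(∅, {x↦clo(λx. (x x), ∅)}, ∅) :: ([5], ∅, [PRIM2(add)])]⟩
11. ⟨S=∅; E={x↦clo(λx. (x x), ∅)}; C=[x :: x :: AP]; D=[(∅, {x↦clo(λx. (x x), ∅)}, ∅) :: ([5], ∅, [PRIM2(add)])]⟩
12. ⟨S=[clo(λx. (x x), ∅)]; E={x↦clo(λx. (x x), ∅)}; C=[x :: AP]; D=[(∅, {x↦clo(λx. (x x), ∅)}, ∅) :: ([5], ∅, [PRIM2(add)])]⟩
13. ⟨S=[clo(λx. (x x), ∅) :: clo(λx. (x x), ∅)]; E={x↦clo(λx. (x x), ∅)}; C=[AP]; D=[(∅, {x↦clo(λx. (x x), ∅)}, ∅) :: ([5], ∅, [PRIM2(add)])]⟩
14. ⟨S=∅; E={x↦clo(λx. (x x), ∅)}; C=[(x x)]; D=[(∅, {x↦clo(λx. (x x), ∅)}, ∅) :: (∅, {x↦clo(λx. (x x), ∅)}, ∅) :: ([5], ∅, [PRIM2(add)])]⟩
15. ⟨S=∅; E={x↦clo(λx. (x x), ∅)}; C=[x :: x :: AP]; D=[(∅, {x↦clo(λx. (x x), ∅)}, ∅) :: (∅, {x↦clo(λx. (x x), ∅)}, ∅) :: ([5], ∅, [PRIM2(add)])]⟩
16. ⟨S=[clo(λx. (x x), ∅)]; E={x↦clo(λx. (x x), ∅)}; C=[x :: AP]; D=[(∅, {x↦clo(λx. (x x), ∅)}, ∅) :: (∅, {x↦clo(λx. (x x), ∅)}, ∅) :: ([5], ∅, [PRIM2(add)])]⟩
17. ⟨S=[clo(λx. (x x), ∅) :: clo(λx. (x x), ∅)]; E={x↦clo(λx. (x x), ∅)}; C=[AP]; D=[(∅, {x↦clo(λx. (x x), ∅)}, ∅) :: (∅, {x↦clo(λx. (x x), ∅)}, ∅) :: ([5], ∅, [PRIM2(add)])]⟩
→ 17 transitions taken and the configuration is still not final: no result within 17 steps

Answer: DIVERGES (no final state within 17 steps)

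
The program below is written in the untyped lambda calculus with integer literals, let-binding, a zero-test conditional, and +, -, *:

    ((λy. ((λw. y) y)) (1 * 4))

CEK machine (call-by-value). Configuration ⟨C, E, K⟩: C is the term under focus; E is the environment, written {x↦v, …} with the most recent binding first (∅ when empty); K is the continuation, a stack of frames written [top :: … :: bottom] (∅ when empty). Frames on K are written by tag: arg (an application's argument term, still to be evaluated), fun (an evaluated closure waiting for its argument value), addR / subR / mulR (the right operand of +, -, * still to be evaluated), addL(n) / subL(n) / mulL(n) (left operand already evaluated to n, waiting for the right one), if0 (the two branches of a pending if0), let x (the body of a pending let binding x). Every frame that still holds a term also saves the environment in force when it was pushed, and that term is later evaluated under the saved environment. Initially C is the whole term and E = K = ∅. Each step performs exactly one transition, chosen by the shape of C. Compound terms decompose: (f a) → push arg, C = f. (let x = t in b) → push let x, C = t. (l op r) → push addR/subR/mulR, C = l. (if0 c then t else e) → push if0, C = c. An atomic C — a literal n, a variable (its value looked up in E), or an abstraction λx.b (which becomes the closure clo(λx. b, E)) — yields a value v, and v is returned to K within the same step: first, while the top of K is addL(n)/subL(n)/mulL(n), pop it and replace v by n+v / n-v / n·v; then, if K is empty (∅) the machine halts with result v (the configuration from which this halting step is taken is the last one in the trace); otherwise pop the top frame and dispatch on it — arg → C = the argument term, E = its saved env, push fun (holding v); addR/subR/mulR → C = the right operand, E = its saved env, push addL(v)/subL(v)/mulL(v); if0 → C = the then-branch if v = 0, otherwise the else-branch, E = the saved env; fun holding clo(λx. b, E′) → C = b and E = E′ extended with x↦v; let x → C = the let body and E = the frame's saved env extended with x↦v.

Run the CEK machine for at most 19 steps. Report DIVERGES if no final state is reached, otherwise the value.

0. ⟨C=((λy. ((λw. y) y)) (1 * 4)); E=∅; K=∅⟩
1. ⟨C=(λy. ((λw. y) y)); E=∅; K=[arg]⟩
2. ⟨C=(1 * 4); E=∅; K=[fun]⟩
3. ⟨C=1; E=∅; K=[mulR :: fun]⟩
4. ⟨C=4; E=∅; K=[mulL(1) :: fun]⟩
5. ⟨C=((λw. y) y); E={y↦4}; K=∅⟩
6. ⟨C=(λw. y); E={y↦4}; K=[arg]⟩
7. ⟨C=y; E={y↦4}; K=[fun]⟩
8. ⟨C=y; E={w↦4, y↦4}; K=∅⟩
→ final value 4

Answer: 4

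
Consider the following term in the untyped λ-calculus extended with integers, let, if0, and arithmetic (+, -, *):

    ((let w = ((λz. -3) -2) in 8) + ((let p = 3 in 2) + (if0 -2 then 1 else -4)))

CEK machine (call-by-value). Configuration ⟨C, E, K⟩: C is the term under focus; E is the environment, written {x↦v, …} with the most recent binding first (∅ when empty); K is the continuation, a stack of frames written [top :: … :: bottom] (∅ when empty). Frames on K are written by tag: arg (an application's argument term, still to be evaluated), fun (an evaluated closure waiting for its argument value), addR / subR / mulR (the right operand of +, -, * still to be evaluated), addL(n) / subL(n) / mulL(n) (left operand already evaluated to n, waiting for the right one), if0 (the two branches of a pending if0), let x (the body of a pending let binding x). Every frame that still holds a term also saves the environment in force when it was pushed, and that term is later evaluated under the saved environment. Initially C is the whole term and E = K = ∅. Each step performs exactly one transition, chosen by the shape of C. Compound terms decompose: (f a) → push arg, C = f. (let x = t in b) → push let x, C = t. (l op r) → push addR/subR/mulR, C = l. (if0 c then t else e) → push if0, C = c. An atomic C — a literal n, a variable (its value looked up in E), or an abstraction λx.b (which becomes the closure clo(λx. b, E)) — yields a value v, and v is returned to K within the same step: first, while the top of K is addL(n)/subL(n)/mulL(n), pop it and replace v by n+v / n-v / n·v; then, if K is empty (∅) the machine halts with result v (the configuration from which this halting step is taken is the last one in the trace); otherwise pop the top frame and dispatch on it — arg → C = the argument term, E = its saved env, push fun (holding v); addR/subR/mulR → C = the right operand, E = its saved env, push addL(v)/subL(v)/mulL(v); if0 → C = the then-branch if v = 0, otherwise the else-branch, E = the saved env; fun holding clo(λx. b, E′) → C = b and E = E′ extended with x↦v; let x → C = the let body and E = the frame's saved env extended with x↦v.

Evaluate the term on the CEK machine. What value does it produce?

[0] [C=((let w = ((λz. -3) -2) in 8) + ((let p = 3 in 2) + (if0 -2 then 1 else -4))) | E=∅ | K=∅]
[1] [C=(let w = ((λz. -3) -2) in 8) | E=∅ | K=[addR]]
[2] [C=((λz. -3) -2) | E=∅ | K=[let w :: addR]]
[3] [C=(λz. -3) | E=∅ | K=[arg :: let w :: addR]]
[4] [C=-2 | E=∅ | K=[fun :: let w :: addR]]
[5] [C=-3 | E={z↦-2} | K=[let w :: addR]]
[6] [C=8 | E={w↦-3} | K=[addR]]
[7] [C=((let p = 3 in 2) + (if0 -2 then 1 else -4)) | E=∅ | K=[addL(8)]]
[8] [C=(let p = 3 in 2) | E=∅ | K=[addR :: addL(8)]]
[9] [C=3 | E=∅ | K=[let p :: addR :: addL(8)]]
[10] [C=2 | E={p↦3} | K=[addR :: addL(8)]]
[11] [C=(if0 -2 then 1 else -4) | E=∅ | K=[addL(2) :: addL(8)]]
[12] [C=-2 | E=∅ | K=[if0 :: addL(2) :: addL(8)]]
[13] [C=-4 | E=∅ | K=[addL(2) :: addL(8)]]
→ final value 6

Answer: 6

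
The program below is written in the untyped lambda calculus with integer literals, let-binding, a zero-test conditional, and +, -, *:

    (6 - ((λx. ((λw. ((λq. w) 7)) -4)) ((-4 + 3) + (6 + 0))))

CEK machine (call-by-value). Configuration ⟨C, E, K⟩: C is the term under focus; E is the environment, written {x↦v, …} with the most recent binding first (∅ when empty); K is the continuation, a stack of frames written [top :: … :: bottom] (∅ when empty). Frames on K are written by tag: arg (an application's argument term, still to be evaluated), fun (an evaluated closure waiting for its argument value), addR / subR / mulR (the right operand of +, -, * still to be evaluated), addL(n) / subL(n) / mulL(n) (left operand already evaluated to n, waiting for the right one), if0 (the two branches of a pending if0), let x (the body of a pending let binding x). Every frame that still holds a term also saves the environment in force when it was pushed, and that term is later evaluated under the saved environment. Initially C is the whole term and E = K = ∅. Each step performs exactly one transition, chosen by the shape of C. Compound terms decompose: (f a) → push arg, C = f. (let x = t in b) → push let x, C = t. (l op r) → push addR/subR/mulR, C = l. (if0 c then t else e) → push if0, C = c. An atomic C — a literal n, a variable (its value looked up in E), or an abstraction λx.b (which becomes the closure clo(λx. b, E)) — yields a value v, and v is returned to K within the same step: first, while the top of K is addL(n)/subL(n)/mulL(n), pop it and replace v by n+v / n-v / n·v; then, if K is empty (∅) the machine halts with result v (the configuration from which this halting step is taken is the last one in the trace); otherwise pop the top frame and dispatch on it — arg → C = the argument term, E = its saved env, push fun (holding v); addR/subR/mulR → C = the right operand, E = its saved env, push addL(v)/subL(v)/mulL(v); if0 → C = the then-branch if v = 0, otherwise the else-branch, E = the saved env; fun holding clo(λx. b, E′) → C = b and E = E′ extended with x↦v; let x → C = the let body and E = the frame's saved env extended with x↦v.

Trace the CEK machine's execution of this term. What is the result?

step 0: ⟨C=(6 - ((λx. ((λw. ((λq. w) 7)) -4)) ((-4 + 3) + (6 + 0)))); E=∅; K=∅⟩
step 1: ⟨C=6; E=∅; K=[subR]⟩
step 2: ⟨C=((λx. ((λw. ((λq. w) 7)) -4)) ((-4 + 3) + (6 + 0))); E=∅; K=[subL(6)]⟩
step 3: ⟨C=(λx. ((λw. ((λq. w) 7)) -4)); E=∅; K=[arg :: subL(6)]⟩
step 4: ⟨C=((-4 + 3) + (6 + 0)); E=∅; K=[fun :: subL(6)]⟩
step 5: ⟨C=(-4 + 3); E=∅; K=[addR :: fun :: subL(6)]⟩
step 6: ⟨C=-4; E=∅; K=[addR :: addR :: fun :: subL(6)]⟩
step 7: ⟨C=3; E=∅; K=[addL(-4) :: addR :: fun :: subL(6)]⟩
step 8: ⟨C=(6 + 0); E=∅; K=[addL(-1) :: fun :: subL(6)]⟩
step 9: ⟨C=6; E=∅; K=[addR :: addL(-1) :: fun :: subL(6)]⟩
step 10: ⟨C=0; E=∅; K=[addL(6) :: addL(-1) :: fun :: subL(6)]⟩
step 11: ⟨C=((λw. ((λq. w) 7)) -4); E={x↦5}; K=[subL(6)]⟩
step 12: ⟨C=(λw. ((λq. w) 7)); E={x↦5}; K=[arg :: subL(6)]⟩
step 13: ⟨C=-4; E={x↦5}; K=[fun :: subL(6)]⟩
step 14: ⟨C=((λq. w) 7); E={w↦-4, x↦5}; K=[subL(6)]⟩
step 15: ⟨C=(λq. w); E={w↦-4, x↦5}; K=[arg :: subL(6)]⟩
step 16: ⟨C=7; E={w↦-4, x↦5}; K=[fun :: subL(6)]⟩
step 17: ⟨C=w; E={q↦7, w↦-4, x↦5}; K=[subL(6)]⟩
→ final value 10

Answer: 10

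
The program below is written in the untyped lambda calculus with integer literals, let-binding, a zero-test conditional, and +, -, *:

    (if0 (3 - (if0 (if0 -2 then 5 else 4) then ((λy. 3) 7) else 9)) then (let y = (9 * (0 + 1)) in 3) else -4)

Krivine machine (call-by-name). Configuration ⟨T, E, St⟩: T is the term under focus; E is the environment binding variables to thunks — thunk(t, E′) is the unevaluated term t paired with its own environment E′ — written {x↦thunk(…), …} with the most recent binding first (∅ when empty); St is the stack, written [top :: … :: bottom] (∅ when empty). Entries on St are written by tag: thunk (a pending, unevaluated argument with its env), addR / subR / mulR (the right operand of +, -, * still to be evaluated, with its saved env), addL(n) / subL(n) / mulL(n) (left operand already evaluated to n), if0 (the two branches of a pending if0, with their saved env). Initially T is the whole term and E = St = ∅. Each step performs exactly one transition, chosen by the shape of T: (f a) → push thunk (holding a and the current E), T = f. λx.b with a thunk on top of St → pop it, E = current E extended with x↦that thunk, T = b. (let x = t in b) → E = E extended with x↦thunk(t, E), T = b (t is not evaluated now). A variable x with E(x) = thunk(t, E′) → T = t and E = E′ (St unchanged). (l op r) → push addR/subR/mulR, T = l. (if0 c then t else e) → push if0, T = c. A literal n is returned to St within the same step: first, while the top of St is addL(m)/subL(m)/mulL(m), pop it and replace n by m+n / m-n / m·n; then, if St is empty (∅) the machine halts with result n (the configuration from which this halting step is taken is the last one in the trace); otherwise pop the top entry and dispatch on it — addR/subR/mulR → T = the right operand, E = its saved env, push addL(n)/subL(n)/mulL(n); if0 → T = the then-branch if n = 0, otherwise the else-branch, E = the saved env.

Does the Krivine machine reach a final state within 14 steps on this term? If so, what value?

Answer: -4

Derivation:
0. <T=(if0 (3 - (if0 (if0 -2 then 5 else 4) then ((λy. 3) 7) else 9)) then (let y = (9 * (0 + 1)) in 3) else -4), E=∅, St=∅>
1. <T=(3 - (if0 (if0 -2 then 5 else 4) then ((λy. 3) 7) else 9)), E=∅, St=[if0]>
2. <T=3, E=∅, St=[subR :: if0]>
3. <T=(if0 (if0 -2 then 5 else 4) then ((λy. 3) 7) else 9), E=∅, St=[subL(3) :: if0]>
4. <T=(if0 -2 then 5 else 4), E=∅, St=[if0 :: subL(3) :: if0]>
5. <T=-2, E=∅, St=[if0 :: if0 :: subL(3) :: if0]>
6. <T=4, E=∅, St=[if0 :: subL(3) :: if0]>
7. <T=9, E=∅, St=[subL(3) :: if0]>
8. <T=-4, E=∅, St=∅>
→ final value -4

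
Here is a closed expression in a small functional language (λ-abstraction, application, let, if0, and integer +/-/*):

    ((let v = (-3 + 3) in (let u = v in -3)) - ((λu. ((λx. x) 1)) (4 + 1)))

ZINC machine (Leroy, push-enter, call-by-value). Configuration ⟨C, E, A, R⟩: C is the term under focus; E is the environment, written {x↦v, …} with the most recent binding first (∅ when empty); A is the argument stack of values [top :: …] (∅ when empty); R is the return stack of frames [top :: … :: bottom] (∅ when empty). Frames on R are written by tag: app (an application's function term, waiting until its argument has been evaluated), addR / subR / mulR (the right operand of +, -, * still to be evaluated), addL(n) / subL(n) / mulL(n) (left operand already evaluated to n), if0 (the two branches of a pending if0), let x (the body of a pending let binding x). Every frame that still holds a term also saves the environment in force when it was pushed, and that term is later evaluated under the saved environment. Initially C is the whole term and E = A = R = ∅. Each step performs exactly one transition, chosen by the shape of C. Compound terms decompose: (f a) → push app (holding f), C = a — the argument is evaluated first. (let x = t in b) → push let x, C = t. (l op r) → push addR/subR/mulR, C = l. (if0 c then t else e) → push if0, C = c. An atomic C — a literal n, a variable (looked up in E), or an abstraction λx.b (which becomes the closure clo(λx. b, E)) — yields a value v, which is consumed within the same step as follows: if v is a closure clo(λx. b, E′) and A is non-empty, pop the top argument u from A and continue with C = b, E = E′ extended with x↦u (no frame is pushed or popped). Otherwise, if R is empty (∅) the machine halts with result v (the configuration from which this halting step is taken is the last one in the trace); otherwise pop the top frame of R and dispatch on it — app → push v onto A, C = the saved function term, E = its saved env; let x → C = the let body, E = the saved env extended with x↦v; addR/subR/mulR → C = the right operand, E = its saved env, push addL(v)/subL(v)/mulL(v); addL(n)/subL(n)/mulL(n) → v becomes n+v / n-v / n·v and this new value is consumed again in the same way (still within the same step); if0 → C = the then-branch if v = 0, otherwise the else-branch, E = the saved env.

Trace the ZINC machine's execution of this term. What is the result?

t=0: ⟨C=((let v = (-3 + 3) in (let u = v in -3)) - ((λu. ((λx. x) 1)) (4 + 1))); E=∅; A=∅; R=∅⟩
t=1: ⟨C=(let v = (-3 + 3) in (let u = v in -3)); E=∅; A=∅; R=[subR]⟩
t=2: ⟨C=(-3 + 3); E=∅; A=∅; R=[let v :: subR]⟩
t=3: ⟨C=-3; E=∅; A=∅; R=[addR :: let v :: subR]⟩
t=4: ⟨C=3; E=∅; A=∅; R=[addL(-3) :: let v :: subR]⟩
t=5: ⟨C=(let u = v in -3); E={v↦0}; A=∅; R=[subR]⟩
t=6: ⟨C=v; E={v↦0}; A=∅; R=[let u :: subR]⟩
t=7: ⟨C=-3; E={u↦0, v↦0}; A=∅; R=[subR]⟩
t=8: ⟨C=((λu. ((λx. x) 1)) (4 + 1)); E=∅; A=∅; R=[subL(-3)]⟩
t=9: ⟨C=(4 + 1); E=∅; A=∅; R=[app :: subL(-3)]⟩
t=10: ⟨C=4; E=∅; A=∅; R=[addR :: app :: subL(-3)]⟩
t=11: ⟨C=1; E=∅; A=∅; R=[addL(4) :: app :: subL(-3)]⟩
t=12: ⟨C=(λu. ((λx. x) 1)); E=∅; A=[5]; R=[subL(-3)]⟩
t=13: ⟨C=((λx. x) 1); E={u↦5}; A=∅; R=[subL(-3)]⟩
t=14: ⟨C=1; E={u↦5}; A=∅; R=[app :: subL(-3)]⟩
t=15: ⟨C=(λx. x); E={u↦5}; A=[1]; R=[subL(-3)]⟩
t=16: ⟨C=x; E={x↦1, u↦5}; A=∅; R=[subL(-3)]⟩
→ final value -4

Answer: -4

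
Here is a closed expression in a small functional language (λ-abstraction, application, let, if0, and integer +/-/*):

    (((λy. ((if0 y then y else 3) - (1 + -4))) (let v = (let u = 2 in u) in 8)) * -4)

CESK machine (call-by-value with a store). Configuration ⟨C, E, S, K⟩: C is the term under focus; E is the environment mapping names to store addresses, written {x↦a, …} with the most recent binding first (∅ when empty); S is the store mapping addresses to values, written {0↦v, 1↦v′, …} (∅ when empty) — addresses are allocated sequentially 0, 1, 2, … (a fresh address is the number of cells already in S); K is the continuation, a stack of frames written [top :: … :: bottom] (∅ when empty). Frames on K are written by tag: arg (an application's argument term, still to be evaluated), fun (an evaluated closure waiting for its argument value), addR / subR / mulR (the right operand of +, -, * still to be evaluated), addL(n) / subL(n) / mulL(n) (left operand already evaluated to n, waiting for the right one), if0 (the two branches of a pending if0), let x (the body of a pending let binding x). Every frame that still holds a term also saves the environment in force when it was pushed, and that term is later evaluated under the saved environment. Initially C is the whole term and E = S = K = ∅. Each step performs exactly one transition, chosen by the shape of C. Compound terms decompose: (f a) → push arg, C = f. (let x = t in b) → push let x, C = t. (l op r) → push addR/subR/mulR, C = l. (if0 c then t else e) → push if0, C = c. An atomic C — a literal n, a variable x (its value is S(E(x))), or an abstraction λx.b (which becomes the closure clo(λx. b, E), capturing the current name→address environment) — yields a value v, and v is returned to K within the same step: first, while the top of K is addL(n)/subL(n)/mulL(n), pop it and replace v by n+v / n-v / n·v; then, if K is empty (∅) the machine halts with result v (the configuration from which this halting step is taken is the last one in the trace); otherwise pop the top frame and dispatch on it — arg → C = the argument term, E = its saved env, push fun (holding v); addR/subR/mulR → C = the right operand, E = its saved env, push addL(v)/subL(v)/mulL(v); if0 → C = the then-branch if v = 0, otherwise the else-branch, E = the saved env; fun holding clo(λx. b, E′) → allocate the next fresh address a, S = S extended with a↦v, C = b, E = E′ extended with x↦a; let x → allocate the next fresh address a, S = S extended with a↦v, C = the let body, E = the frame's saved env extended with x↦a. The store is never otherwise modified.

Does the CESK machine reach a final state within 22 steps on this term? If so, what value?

step 0: ⟨C=(((λy. ((if0 y then y else 3) - (1 + -4))) (let v = (let u = 2 in u) in 8)) * -4); E=∅; S=∅; K=∅⟩
step 1: ⟨C=((λy. ((if0 y then y else 3) - (1 + -4))) (let v = (let u = 2 in u) in 8)); E=∅; S=∅; K=[mulR]⟩
step 2: ⟨C=(λy. ((if0 y then y else 3) - (1 + -4))); E=∅; S=∅; K=[arg :: mulR]⟩
step 3: ⟨C=(let v = (let u = 2 in u) in 8); E=∅; S=∅; K=[fun :: mulR]⟩
step 4: ⟨C=(let u = 2 in u); E=∅; S=∅; K=[let v :: fun :: mulR]⟩
step 5: ⟨C=2; E=∅; S=∅; K=[let u :: let v :: fun :: mulR]⟩
step 6: ⟨C=u; E={u↦0}; S={0↦2}; K=[let v :: fun :: mulR]⟩
step 7: ⟨C=8; E={v↦1}; S={0↦2, 1↦2}; K=[fun :: mulR]⟩
step 8: ⟨C=((if0 y then y else 3) - (1 + -4)); E={y↦2}; S={0↦2, 1↦2, 2↦8}; K=[mulR]⟩
step 9: ⟨C=(if0 y then y else 3); E={y↦2}; S={0↦2, 1↦2, 2↦8}; K=[subR :: mulR]⟩
step 10: ⟨C=y; E={y↦2}; S={0↦2, 1↦2, 2↦8}; K=[if0 :: subR :: mulR]⟩
step 11: ⟨C=3; E={y↦2}; S={0↦2, 1↦2, 2↦8}; K=[subR :: mulR]⟩
step 12: ⟨C=(1 + -4); E={y↦2}; S={0↦2, 1↦2, 2↦8}; K=[subL(3) :: mulR]⟩
step 13: ⟨C=1; E={y↦2}; S={0↦2, 1↦2, 2↦8}; K=[addR :: subL(3) :: mulR]⟩
step 14: ⟨C=-4; E={y↦2}; S={0↦2, 1↦2, 2↦8}; K=[addL(1) :: subL(3) :: mulR]⟩
step 15: ⟨C=-4; E=∅; S={0↦2, 1↦2, 2↦8}; K=[mulL(6)]⟩
→ final value -24

Answer: -24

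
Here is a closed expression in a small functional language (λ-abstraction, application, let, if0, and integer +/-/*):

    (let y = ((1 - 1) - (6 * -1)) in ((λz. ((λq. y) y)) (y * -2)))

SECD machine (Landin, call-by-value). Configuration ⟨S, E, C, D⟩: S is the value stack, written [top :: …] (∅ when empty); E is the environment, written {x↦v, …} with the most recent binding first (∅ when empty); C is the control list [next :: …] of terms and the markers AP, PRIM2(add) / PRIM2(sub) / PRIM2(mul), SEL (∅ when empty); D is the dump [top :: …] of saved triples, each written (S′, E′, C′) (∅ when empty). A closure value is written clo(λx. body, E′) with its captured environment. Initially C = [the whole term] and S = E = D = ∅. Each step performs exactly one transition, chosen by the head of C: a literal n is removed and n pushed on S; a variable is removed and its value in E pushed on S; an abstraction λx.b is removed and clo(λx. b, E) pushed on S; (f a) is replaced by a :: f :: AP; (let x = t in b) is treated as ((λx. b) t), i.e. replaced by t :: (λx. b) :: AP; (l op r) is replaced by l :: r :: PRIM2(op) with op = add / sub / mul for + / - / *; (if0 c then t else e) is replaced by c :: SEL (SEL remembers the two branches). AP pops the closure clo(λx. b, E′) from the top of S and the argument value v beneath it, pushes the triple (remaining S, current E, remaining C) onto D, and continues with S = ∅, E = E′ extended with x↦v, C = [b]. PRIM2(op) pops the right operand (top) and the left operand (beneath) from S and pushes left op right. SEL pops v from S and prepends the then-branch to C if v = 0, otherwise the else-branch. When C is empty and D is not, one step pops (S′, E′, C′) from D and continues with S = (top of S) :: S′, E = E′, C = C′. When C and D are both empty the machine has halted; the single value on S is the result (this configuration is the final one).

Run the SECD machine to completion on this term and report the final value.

Answer: 6

Machine steps:
0. [S=∅ | E=∅ | C=[(let y = ((1 - 1) - (6 * -1)) in ((λz. ((λq. y) y)) (y * -2)))] | D=∅]
1. [S=∅ | E=∅ | C=[((1 - 1) - (6 * -1)) :: (λy. ((λz. ((λq. y) y)) (y * -2))) :: AP] | D=∅]
2. [S=∅ | E=∅ | C=[(1 - 1) :: (6 * -1) :: PRIM2(sub) :: (λy. ((λz. ((λq. y) y)) (y * -2))) :: AP] | D=∅]
3. [S=∅ | E=∅ | C=[1 :: 1 :: PRIM2(sub) :: (6 * -1) :: PRIM2(sub) :: (λy. ((λz. ((λq. y) y)) (y * -2))) :: AP] | D=∅]
4. [S=[1] | E=∅ | C=[1 :: PRIM2(sub) :: (6 * -1) :: PRIM2(sub) :: (λy. ((λz. ((λq. y) y)) (y * -2))) :: AP] | D=∅]
5. [S=[1 :: 1] | E=∅ | C=[PRIM2(sub) :: (6 * -1) :: PRIM2(sub) :: (λy. ((λz. ((λq. y) y)) (y * -2))) :: AP] | D=∅]
6. [S=[0] | E=∅ | C=[(6 * -1) :: PRIM2(sub) :: (λy. ((λz. ((λq. y) y)) (y * -2))) :: AP] | D=∅]
7. [S=[0] | E=∅ | C=[6 :: -1 :: PRIM2(mul) :: PRIM2(sub) :: (λy. ((λz. ((λq. y) y)) (y * -2))) :: AP] | D=∅]
8. [S=[6 :: 0] | E=∅ | C=[-1 :: PRIM2(mul) :: PRIM2(sub) :: (λy. ((λz. ((λq. y) y)) (y * -2))) :: AP] | D=∅]
9. [S=[-1 :: 6 :: 0] | E=∅ | C=[PRIM2(mul) :: PRIM2(sub) :: (λy. ((λz. ((λq. y) y)) (y * -2))) :: AP] | D=∅]
10. [S=[-6 :: 0] | E=∅ | C=[PRIM2(sub) :: (λy. ((λz. ((λq. y) y)) (y * -2))) :: AP] | D=∅]
11. [S=[6] | E=∅ | C=[(λy. ((λz. ((λq. y) y)) (y * -2))) :: AP] | D=∅]
12. [S=[clo(λy. ((λz. ((λq. y) y)) (y * -2)), ∅) :: 6] | E=∅ | C=[AP] | D=∅]
13. [S=∅ | E={y↦6} | C=[((λz. ((λq. y) y)) (y * -2))] | D=[(∅, ∅, ∅)]]
14. [S=∅ | E={y↦6} | C=[(y * -2) :: (λz. ((λq. y) y)) :: AP] | D=[(∅, ∅, ∅)]]
15. [S=∅ | E={y↦6} | C=[y :: -2 :: PRIM2(mul) :: (λz. ((λq. y) y)) :: AP] | D=[(∅, ∅, ∅)]]
16. [S=[6] | E={y↦6} | C=[-2 :: PRIM2(mul) :: (λz. ((λq. y) y)) :: AP] | D=[(∅, ∅, ∅)]]
17. [S=[-2 :: 6] | E={y↦6} | C=[PRIM2(mul) :: (λz. ((λq. y) y)) :: AP] | D=[(∅, ∅, ∅)]]
18. [S=[-12] | E={y↦6} | C=[(λz. ((λq. y) y)) :: AP] | D=[(∅, ∅, ∅)]]
19. [S=[clo(λz. ((λq. y) y), {y↦6}) :: -12] | E={y↦6} | C=[AP] | D=[(∅, ∅, ∅)]]
20. [S=∅ | E={z↦-12, y↦6} | C=[((λq. y) y)] | D=[(∅, {y↦6}, ∅) :: (∅, ∅, ∅)]]
21. [S=∅ | E={z↦-12, y↦6} | C=[y :: (λq. y) :: AP] | D=[(∅, {y↦6}, ∅) :: (∅, ∅, ∅)]]
22. [S=[6] | E={z↦-12, y↦6} | C=[(λq. y) :: AP] | D=[(∅, {y↦6}, ∅) :: (∅, ∅, ∅)]]
23. [S=[clo(λq. y, {z↦-12, y↦6}) :: 6] | E={z↦-12, y↦6} | C=[AP] | D=[(∅, {y↦6}, ∅) :: (∅, ∅, ∅)]]
24. [S=∅ | E={q↦6, z↦-12, y↦6} | C=[y] | D=[(∅, {z↦-12, y↦6}, ∅) :: (∅, {y↦6}, ∅) :: (∅, ∅, ∅)]]
25. [S=[6] | E={q↦6, z↦-12, y↦6} | C=∅ | D=[(∅, {z↦-12, y↦6}, ∅) :: (∅, {y↦6}, ∅) :: (∅, ∅, ∅)]]
26. [S=[6] | E={z↦-12, y↦6} | C=∅ | D=[(∅, {y↦6}, ∅) :: (∅, ∅, ∅)]]
27. [S=[6] | E={y↦6} | C=∅ | D=[(∅, ∅, ∅)]]
28. [S=[6] | E=∅ | C=∅ | D=∅]
→ final value 6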